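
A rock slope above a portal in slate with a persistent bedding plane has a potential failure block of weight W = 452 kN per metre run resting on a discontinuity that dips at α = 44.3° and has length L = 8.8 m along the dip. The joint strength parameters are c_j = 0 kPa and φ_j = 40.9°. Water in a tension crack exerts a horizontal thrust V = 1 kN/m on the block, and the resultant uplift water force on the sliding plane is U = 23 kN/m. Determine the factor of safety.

Resolving the block weight along and normal to the plane and applying the Mohr–Coulomb strength on the joint:
N' = W cosα − U − V sinα = 452·cos44.3° − 23 − 1·sin44.3° = 299.8 kN/m
Driving force T = W sinα + V cosα = 452·sin44.3° + 1·cos44.3° = 316.4 kN/m
Resisting force R = c_j·L + N'·tanφ_j = 0·8.8 + 299.8·tan40.9° = 0.0 + 259.7 = 259.7 kN/m
FS = R / T = 259.7 / 316.4 = 0.821

FS = 0.82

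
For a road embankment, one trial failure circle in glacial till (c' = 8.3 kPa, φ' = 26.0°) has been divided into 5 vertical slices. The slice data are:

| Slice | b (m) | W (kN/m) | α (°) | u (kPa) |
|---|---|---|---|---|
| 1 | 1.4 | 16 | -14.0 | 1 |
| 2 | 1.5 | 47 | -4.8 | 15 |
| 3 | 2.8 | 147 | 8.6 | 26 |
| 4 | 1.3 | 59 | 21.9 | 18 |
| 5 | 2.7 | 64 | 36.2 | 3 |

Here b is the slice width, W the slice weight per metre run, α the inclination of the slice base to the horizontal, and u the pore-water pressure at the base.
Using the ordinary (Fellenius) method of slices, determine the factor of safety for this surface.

FS = 2.38

Ordinary method of slices: FS = Σ[c'·Δl_i + (W_i cosα_i − u_i·Δl_i)·tanφ'] / Σ W_i sinα_i, with Δl_i = b_i / cosα_i.
Slice 1: Δl = 1.4/cos(-14.0°) = 1.443 m; N'_1 = 16·cos(-14.0°) − 1·1.443 = 14.1; c'Δl = 11.98; W sinα = -3.9
Slice 2: Δl = 1.5/cos(-4.8°) = 1.505 m; N'_2 = 47·cos(-4.8°) − 15·1.505 = 24.3; c'Δl = 12.49; W sinα = -3.9
Slice 3: Δl = 2.8/cos8.6° = 2.832 m; N'_3 = 147·cos8.6° − 26·2.832 = 71.7; c'Δl = 23.50; W sinα = 22.0
Slice 4: Δl = 1.3/cos21.9° = 1.401 m; N'_4 = 59·cos21.9° − 18·1.401 = 29.5; c'Δl = 11.63; W sinα = 22.0
Slice 5: Δl = 2.7/cos36.2° = 3.346 m; N'_5 = 64·cos36.2° − 3·3.346 = 41.6; c'Δl = 27.77; W sinα = 37.8
Σc'Δl = 87.4 kN/m; ΣN' = 181.2 kN/m; ΣW sinα = 74.0 kN/m
Resisting = 87.4 + 181.2·tan26.0° = 87.4 + 88.4 = 175.7 kN/m
FS = 175.7 / 74.0 = 2.375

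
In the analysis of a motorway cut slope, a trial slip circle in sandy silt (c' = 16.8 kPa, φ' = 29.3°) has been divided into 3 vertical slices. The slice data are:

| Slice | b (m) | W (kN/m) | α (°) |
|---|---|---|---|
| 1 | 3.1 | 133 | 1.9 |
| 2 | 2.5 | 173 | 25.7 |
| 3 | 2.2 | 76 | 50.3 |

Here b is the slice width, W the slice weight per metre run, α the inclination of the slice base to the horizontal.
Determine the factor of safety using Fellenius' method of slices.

Ordinary method of slices: FS = Σ[c'·Δl_i + (W_i cosα_i)·tanφ'] / Σ W_i sinα_i, with Δl_i = b_i / cosα_i.
Slice 1: Δl = 3.1/cos1.9° = 3.102 m; N'_1 = 133·cos1.9° = 132.9; c'Δl = 52.11; W sinα = 4.4
Slice 2: Δl = 2.5/cos25.7° = 2.774 m; N'_2 = 173·cos25.7° = 155.9; c'Δl = 46.61; W sinα = 75.0
Slice 3: Δl = 2.2/cos50.3° = 3.444 m; N'_3 = 76·cos50.3° = 48.5; c'Δl = 57.86; W sinα = 58.5
Σc'Δl = 156.6 kN/m; ΣN' = 337.4 kN/m; ΣW sinα = 137.9 kN/m
Resisting = 156.6 + 337.4·tan29.3° = 156.6 + 189.3 = 345.9 kN/m
FS = 345.9 / 137.9 = 2.508

FS = 2.51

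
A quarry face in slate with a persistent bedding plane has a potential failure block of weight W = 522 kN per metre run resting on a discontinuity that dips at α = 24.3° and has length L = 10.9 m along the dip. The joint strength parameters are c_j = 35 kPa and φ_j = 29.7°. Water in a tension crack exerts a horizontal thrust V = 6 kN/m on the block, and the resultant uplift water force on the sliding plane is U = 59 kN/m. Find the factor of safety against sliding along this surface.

FS = 2.80

Resolving the block weight along and normal to the plane and applying the Mohr–Coulomb strength on the joint:
N' = W cosα − U − V sinα = 522·cos24.3° − 59 − 6·sin24.3° = 414.3 kN/m
Driving force T = W sinα + V cosα = 522·sin24.3° + 6·cos24.3° = 220.3 kN/m
Resisting force R = c_j·L + N'·tanφ_j = 35·10.9 + 414.3·tan29.7° = 381.5 + 236.3 = 617.8 kN/m
FS = R / T = 617.8 / 220.3 = 2.805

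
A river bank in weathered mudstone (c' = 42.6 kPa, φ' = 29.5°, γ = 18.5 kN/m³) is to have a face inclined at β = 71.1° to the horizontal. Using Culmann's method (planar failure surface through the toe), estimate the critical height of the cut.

Culmann's analysis gives the critical failure plane at α_cr = (β + φ')/2 = (71.1 + 29.5)/2 = 50.3°, and the critical height
H_c = (4c'/γ) · sinβ cosφ' / [1 − cos(β − φ')]
    = (4·42.6/18.5) · sin71.1°·cos29.5° / [1 − cos(41.6°)]
    = 9.211 · 0.9461·0.8704 / [1 − 0.7478]
    = 9.211 · 0.8234 / 0.2522
    = 30.07 m

H_c = 30.07 m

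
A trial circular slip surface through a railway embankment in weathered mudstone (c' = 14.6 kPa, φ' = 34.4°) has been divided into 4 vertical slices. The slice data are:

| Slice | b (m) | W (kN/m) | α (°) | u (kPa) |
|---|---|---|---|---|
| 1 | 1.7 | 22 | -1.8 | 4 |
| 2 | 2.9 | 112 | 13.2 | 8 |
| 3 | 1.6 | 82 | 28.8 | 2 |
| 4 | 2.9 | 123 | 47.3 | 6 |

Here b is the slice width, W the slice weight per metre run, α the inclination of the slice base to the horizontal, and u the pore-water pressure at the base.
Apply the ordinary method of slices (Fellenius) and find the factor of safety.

Ordinary method of slices: FS = Σ[c'·Δl_i + (W_i cosα_i − u_i·Δl_i)·tanφ'] / Σ W_i sinα_i, with Δl_i = b_i / cosα_i.
Slice 1: Δl = 1.7/cos(-1.8°) = 1.701 m; N'_1 = 22·cos(-1.8°) − 4·1.701 = 15.2; c'Δl = 24.83; W sinα = -0.7
Slice 2: Δl = 2.9/cos13.2° = 2.979 m; N'_2 = 112·cos13.2° − 8·2.979 = 85.2; c'Δl = 43.49; W sinα = 25.6
Slice 3: Δl = 1.6/cos28.8° = 1.826 m; N'_3 = 82·cos28.8° − 2·1.826 = 68.2; c'Δl = 26.66; W sinα = 39.5
Slice 4: Δl = 2.9/cos47.3° = 4.276 m; N'_4 = 123·cos47.3° − 6·4.276 = 57.8; c'Δl = 62.43; W sinα = 90.4
Σc'Δl = 157.4 kN/m; ΣN' = 226.4 kN/m; ΣW sinα = 154.8 kN/m
Resisting = 157.4 + 226.4·tan34.4° = 157.4 + 155.0 = 312.4 kN/m
FS = 312.4 / 154.8 = 2.018

FS = 2.02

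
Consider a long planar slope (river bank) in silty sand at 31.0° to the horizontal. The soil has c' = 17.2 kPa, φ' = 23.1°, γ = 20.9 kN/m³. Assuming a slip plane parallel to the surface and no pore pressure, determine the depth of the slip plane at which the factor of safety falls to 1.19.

Setting FS = 1.19 in FS = [c' + γz cos²β tanφ'] / [γz sinβ cosβ] and solving for z:
z = c' / [γ cosβ (FS·sinβ − cosβ·tanφ')]
  = 17.2 / [20.9·cos31.0°·(1.19·sin31.0° − cos31.0°·tan23.1°)]
  = 17.2 / [20.9·0.8572·(1.19·0.5150 − 0.8572·0.4265)]
  = 17.2 / 4.4300 = 3.883 m

z = 3.88 m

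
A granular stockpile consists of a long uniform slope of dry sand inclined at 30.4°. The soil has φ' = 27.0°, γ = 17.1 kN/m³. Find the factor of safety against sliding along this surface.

FS = 0.87

For a dry cohesionless infinite slope the factor of safety is FS = tanφ' / tanβ.
FS = tan27.0° / tan30.4° = 0.5095 / 0.5867 = 0.868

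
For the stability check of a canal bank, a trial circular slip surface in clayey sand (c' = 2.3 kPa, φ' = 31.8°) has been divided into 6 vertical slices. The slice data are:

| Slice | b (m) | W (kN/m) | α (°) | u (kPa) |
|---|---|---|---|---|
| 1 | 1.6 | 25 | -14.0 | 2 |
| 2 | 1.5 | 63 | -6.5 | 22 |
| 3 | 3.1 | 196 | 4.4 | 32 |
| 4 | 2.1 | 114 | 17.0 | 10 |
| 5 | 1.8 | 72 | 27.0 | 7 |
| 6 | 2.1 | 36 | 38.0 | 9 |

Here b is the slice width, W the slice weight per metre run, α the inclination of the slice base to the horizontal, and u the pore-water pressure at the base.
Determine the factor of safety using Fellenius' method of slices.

FS = 2.32

Ordinary method of slices: FS = Σ[c'·Δl_i + (W_i cosα_i − u_i·Δl_i)·tanφ'] / Σ W_i sinα_i, with Δl_i = b_i / cosα_i.
Slice 1: Δl = 1.6/cos(-14.0°) = 1.649 m; N'_1 = 25·cos(-14.0°) − 2·1.649 = 21.0; c'Δl = 3.79; W sinα = -6.0
Slice 2: Δl = 1.5/cos(-6.5°) = 1.510 m; N'_2 = 63·cos(-6.5°) − 22·1.510 = 29.4; c'Δl = 3.47; W sinα = -7.1
Slice 3: Δl = 3.1/cos4.4° = 3.109 m; N'_3 = 196·cos4.4° − 32·3.109 = 95.9; c'Δl = 7.15; W sinα = 15.0
Slice 4: Δl = 2.1/cos17.0° = 2.196 m; N'_4 = 114·cos17.0° − 10·2.196 = 87.1; c'Δl = 5.05; W sinα = 33.3
Slice 5: Δl = 1.8/cos27.0° = 2.020 m; N'_5 = 72·cos27.0° − 7·2.020 = 50.0; c'Δl = 4.65; W sinα = 32.7
Slice 6: Δl = 2.1/cos38.0° = 2.665 m; N'_6 = 36·cos38.0° − 9·2.665 = 4.4; c'Δl = 6.13; W sinα = 22.2
Σc'Δl = 30.2 kN/m; ΣN' = 287.7 kN/m; ΣW sinα = 90.0 kN/m
Resisting = 30.2 + 287.7·tan31.8° = 30.2 + 178.4 = 208.6 kN/m
FS = 208.6 / 90.0 = 2.317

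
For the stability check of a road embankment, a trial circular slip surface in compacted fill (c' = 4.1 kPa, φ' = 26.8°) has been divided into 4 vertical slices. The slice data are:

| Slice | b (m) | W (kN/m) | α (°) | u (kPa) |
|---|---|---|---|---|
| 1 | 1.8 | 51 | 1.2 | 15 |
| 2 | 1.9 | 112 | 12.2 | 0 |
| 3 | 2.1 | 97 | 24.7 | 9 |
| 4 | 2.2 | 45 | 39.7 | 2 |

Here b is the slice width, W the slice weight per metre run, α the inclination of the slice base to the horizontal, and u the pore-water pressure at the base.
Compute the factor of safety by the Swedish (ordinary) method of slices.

Ordinary method of slices: FS = Σ[c'·Δl_i + (W_i cosα_i − u_i·Δl_i)·tanφ'] / Σ W_i sinα_i, with Δl_i = b_i / cosα_i.
Slice 1: Δl = 1.8/cos1.2° = 1.800 m; N'_1 = 51·cos1.2° − 15·1.800 = 24.0; c'Δl = 7.38; W sinα = 1.1
Slice 2: Δl = 1.9/cos12.2° = 1.944 m; N'_2 = 112·cos12.2° − 0·1.944 = 109.5; c'Δl = 7.97; W sinα = 23.7
Slice 3: Δl = 2.1/cos24.7° = 2.311 m; N'_3 = 97·cos24.7° − 9·2.311 = 67.3; c'Δl = 9.48; W sinα = 40.5
Slice 4: Δl = 2.2/cos39.7° = 2.859 m; N'_4 = 45·cos39.7° − 2·2.859 = 28.9; c'Δl = 11.72; W sinα = 28.7
Σc'Δl = 36.6 kN/m; ΣN' = 229.7 kN/m; ΣW sinα = 94.0 kN/m
Resisting = 36.6 + 229.7·tan26.8° = 36.6 + 116.0 = 152.6 kN/m
FS = 152.6 / 94.0 = 1.623

FS = 1.62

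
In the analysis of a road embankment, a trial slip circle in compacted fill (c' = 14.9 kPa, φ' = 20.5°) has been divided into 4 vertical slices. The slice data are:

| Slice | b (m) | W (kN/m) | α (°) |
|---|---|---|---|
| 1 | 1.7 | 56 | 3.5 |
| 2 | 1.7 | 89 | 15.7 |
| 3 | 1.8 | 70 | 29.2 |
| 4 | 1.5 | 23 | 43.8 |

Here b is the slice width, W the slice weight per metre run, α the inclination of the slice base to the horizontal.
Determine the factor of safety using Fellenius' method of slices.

FS = 2.52

Ordinary method of slices: FS = Σ[c'·Δl_i + (W_i cosα_i)·tanφ'] / Σ W_i sinα_i, with Δl_i = b_i / cosα_i.
Slice 1: Δl = 1.7/cos3.5° = 1.703 m; N'_1 = 56·cos3.5° = 55.9; c'Δl = 25.38; W sinα = 3.4
Slice 2: Δl = 1.7/cos15.7° = 1.766 m; N'_2 = 89·cos15.7° = 85.7; c'Δl = 26.31; W sinα = 24.1
Slice 3: Δl = 1.8/cos29.2° = 2.062 m; N'_3 = 70·cos29.2° = 61.1; c'Δl = 30.72; W sinα = 34.2
Slice 4: Δl = 1.5/cos43.8° = 2.078 m; N'_4 = 23·cos43.8° = 16.6; c'Δl = 30.97; W sinα = 15.9
Σc'Δl = 113.4 kN/m; ΣN' = 219.3 kN/m; ΣW sinα = 77.6 kN/m
Resisting = 113.4 + 219.3·tan20.5° = 113.4 + 82.0 = 195.4 kN/m
FS = 195.4 / 77.6 = 2.519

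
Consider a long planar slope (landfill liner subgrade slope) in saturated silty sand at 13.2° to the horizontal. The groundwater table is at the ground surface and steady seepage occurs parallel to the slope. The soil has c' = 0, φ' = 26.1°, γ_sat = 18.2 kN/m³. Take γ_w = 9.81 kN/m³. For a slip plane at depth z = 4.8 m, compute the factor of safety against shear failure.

FS = 0.96

With seepage parallel to the slope and the water table at the surface, the effective normal stress on the slip plane uses the buoyant unit weight γ' = γ_sat − γ_w while the driving shear stress uses γ_sat:
FS = [c' + γ' z cos²β tanφ'] / [γ_sat z sinβ cosβ]
(For c' = 0 this reduces to FS = (γ'/γ_sat)·tanφ'/tanβ.)
γ' = 18.2 − 9.81 = 8.39 kN/m³
Numerator = 0.0 + 8.39·4.8·cos²13.2°·tan26.1° = 0.0 + 8.39·4.8·0.9479·0.4899 = 18.700 kPa
Denominator = 18.2·4.8·sin13.2°·cos13.2° = 18.2·4.8·0.2284·0.9736 = 19.422 kPa
FS = 18.700 / 19.422 = 0.963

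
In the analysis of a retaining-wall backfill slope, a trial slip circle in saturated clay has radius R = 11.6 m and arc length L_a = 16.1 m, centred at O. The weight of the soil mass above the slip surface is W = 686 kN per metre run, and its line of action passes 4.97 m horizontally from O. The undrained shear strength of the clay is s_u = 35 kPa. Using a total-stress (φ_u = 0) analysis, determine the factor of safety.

Taking moments about the centre O, the resisting moment is provided by the undrained shear strength acting along the arc:
M_R = s_u·L_a·R = 35·16.10·11.6 = 6536.6 kN·m/m
M_D = W·d = 686·4.97 = 3409.4 kN·m/m
FS = M_R / M_D = 6536.6 / 3409.4 = 1.917

FS = 1.92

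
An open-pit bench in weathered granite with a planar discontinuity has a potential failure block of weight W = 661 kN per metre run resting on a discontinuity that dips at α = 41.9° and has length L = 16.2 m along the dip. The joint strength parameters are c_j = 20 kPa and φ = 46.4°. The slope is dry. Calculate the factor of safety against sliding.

Resolving the block weight along and normal to the plane and applying the Mohr–Coulomb strength on the joint:
N' = W cosα = 661·cos41.9° = 492.0 kN/m
Driving force T = W sinα = 661·sin41.9° = 441.4 kN/m
Resisting force R = c_j·L + N'·tanφ = 20·16.2 + 492.0·tan46.4° = 324.0 + 516.6 = 840.6 kN/m
FS = R / T = 840.6 / 441.4 = 1.904

FS = 1.90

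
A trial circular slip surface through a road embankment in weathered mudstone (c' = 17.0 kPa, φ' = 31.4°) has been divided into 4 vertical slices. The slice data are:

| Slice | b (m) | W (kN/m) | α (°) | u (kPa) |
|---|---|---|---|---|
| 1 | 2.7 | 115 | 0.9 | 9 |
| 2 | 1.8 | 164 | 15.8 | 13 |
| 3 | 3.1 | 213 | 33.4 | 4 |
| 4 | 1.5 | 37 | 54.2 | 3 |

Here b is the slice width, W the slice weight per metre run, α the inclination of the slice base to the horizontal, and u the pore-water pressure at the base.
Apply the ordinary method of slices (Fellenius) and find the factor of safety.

Ordinary method of slices: FS = Σ[c'·Δl_i + (W_i cosα_i − u_i·Δl_i)·tanφ'] / Σ W_i sinα_i, with Δl_i = b_i / cosα_i.
Slice 1: Δl = 2.7/cos0.9° = 2.700 m; N'_1 = 115·cos0.9° − 9·2.700 = 90.7; c'Δl = 45.91; W sinα = 1.8
Slice 2: Δl = 1.8/cos15.8° = 1.871 m; N'_2 = 164·cos15.8° − 13·1.871 = 133.5; c'Δl = 31.80; W sinα = 44.7
Slice 3: Δl = 3.1/cos33.4° = 3.713 m; N'_3 = 213·cos33.4° − 4·3.713 = 163.0; c'Δl = 63.13; W sinα = 117.3
Slice 4: Δl = 1.5/cos54.2° = 2.564 m; N'_4 = 37·cos54.2° − 3·2.564 = 14.0; c'Δl = 43.59; W sinα = 30.0
Σc'Δl = 184.4 kN/m; ΣN' = 401.1 kN/m; ΣW sinα = 193.7 kN/m
Resisting = 184.4 + 401.1·tan31.4° = 184.4 + 244.8 = 429.3 kN/m
FS = 429.3 / 193.7 = 2.216

FS = 2.22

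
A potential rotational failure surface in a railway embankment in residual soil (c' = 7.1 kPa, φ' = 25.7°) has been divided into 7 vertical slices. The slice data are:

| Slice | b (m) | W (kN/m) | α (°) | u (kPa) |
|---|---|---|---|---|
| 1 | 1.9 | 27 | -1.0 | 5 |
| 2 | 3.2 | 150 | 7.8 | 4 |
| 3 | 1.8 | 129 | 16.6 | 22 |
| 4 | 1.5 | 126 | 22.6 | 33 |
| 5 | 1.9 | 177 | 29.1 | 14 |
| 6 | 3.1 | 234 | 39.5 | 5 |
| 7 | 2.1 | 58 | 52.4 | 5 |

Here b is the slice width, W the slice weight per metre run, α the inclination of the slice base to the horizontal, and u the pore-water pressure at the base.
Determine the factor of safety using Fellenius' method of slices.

Ordinary method of slices: FS = Σ[c'·Δl_i + (W_i cosα_i − u_i·Δl_i)·tanφ'] / Σ W_i sinα_i, with Δl_i = b_i / cosα_i.
Slice 1: Δl = 1.9/cos(-1.0°) = 1.900 m; N'_1 = 27·cos(-1.0°) − 5·1.900 = 17.5; c'Δl = 13.49; W sinα = -0.5
Slice 2: Δl = 3.2/cos7.8° = 3.230 m; N'_2 = 150·cos7.8° − 4·3.230 = 135.7; c'Δl = 22.93; W sinα = 20.4
Slice 3: Δl = 1.8/cos16.6° = 1.878 m; N'_3 = 129·cos16.6° − 22·1.878 = 82.3; c'Δl = 13.34; W sinα = 36.9
Slice 4: Δl = 1.5/cos22.6° = 1.625 m; N'_4 = 126·cos22.6° − 33·1.625 = 62.7; c'Δl = 11.54; W sinα = 48.4
Slice 5: Δl = 1.9/cos29.1° = 2.174 m; N'_5 = 177·cos29.1° − 14·2.174 = 124.2; c'Δl = 15.44; W sinα = 86.1
Slice 6: Δl = 3.1/cos39.5° = 4.017 m; N'_6 = 234·cos39.5° − 5·4.017 = 160.5; c'Δl = 28.52; W sinα = 148.8
Slice 7: Δl = 2.1/cos52.4° = 3.442 m; N'_7 = 58·cos52.4° − 5·3.442 = 18.2; c'Δl = 24.44; W sinα = 46.0
Σc'Δl = 129.7 kN/m; ΣN' = 601.1 kN/m; ΣW sinα = 386.0 kN/m
Resisting = 129.7 + 601.1·tan25.7° = 129.7 + 289.3 = 419.0 kN/m
FS = 419.0 / 386.0 = 1.085

FS = 1.09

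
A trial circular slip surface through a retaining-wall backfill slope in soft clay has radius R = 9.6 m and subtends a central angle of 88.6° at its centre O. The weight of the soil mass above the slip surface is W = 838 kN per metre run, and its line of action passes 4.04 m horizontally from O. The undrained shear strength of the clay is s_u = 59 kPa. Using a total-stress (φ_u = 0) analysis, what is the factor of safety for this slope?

Taking moments about the centre O, the resisting moment is provided by the undrained shear strength acting along the arc:
Arc length L_a = R·θ = 9.6·(88.6°·π/180) = 9.6·1.5464 = 14.85 m
M_R = s_u·L_a·R = 59·14.85·9.6 = 8408.2 kN·m/m
M_D = W·d = 838·4.04 = 3385.5 kN·m/m
FS = M_R / M_D = 8408.2 / 3385.5 = 2.484

FS = 2.48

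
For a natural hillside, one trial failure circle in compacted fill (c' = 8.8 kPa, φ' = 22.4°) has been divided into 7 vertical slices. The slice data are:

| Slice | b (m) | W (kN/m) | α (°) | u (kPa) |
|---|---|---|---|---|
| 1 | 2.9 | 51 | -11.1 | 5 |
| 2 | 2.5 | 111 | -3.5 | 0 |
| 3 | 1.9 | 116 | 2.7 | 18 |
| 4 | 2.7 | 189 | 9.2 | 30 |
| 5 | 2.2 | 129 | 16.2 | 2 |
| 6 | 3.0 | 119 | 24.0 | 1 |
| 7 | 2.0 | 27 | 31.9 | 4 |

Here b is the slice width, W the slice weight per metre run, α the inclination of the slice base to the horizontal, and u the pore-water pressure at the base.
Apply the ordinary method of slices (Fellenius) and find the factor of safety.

Ordinary method of slices: FS = Σ[c'·Δl_i + (W_i cosα_i − u_i·Δl_i)·tanφ'] / Σ W_i sinα_i, with Δl_i = b_i / cosα_i.
Slice 1: Δl = 2.9/cos(-11.1°) = 2.955 m; N'_1 = 51·cos(-11.1°) − 5·2.955 = 35.3; c'Δl = 26.01; W sinα = -9.8
Slice 2: Δl = 2.5/cos(-3.5°) = 2.505 m; N'_2 = 111·cos(-3.5°) − 0·2.505 = 110.8; c'Δl = 22.04; W sinα = -6.8
Slice 3: Δl = 1.9/cos2.7° = 1.902 m; N'_3 = 116·cos2.7° − 18·1.902 = 81.6; c'Δl = 16.74; W sinα = 5.5
Slice 4: Δl = 2.7/cos9.2° = 2.735 m; N'_4 = 189·cos9.2° − 30·2.735 = 104.5; c'Δl = 24.07; W sinα = 30.2
Slice 5: Δl = 2.2/cos16.2° = 2.291 m; N'_5 = 129·cos16.2° − 2·2.291 = 119.3; c'Δl = 20.16; W sinα = 36.0
Slice 6: Δl = 3.0/cos24.0° = 3.284 m; N'_6 = 119·cos24.0° − 1·3.284 = 105.4; c'Δl = 28.90; W sinα = 48.4
Slice 7: Δl = 2.0/cos31.9° = 2.356 m; N'_7 = 27·cos31.9° − 4·2.356 = 13.5; c'Δl = 20.73; W sinα = 14.3
Σc'Δl = 158.6 kN/m; ΣN' = 570.4 kN/m; ΣW sinα = 117.7 kN/m
Resisting = 158.6 + 570.4·tan22.4° = 158.6 + 235.1 = 393.8 kN/m
FS = 393.8 / 117.7 = 3.344

FS = 3.34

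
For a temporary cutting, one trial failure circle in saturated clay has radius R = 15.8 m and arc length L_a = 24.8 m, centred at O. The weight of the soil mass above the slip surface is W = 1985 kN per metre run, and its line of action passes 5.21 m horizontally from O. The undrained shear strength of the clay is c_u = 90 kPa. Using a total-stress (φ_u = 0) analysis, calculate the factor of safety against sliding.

FS = 3.41

Taking moments about the centre O, the resisting moment is provided by the undrained shear strength acting along the arc:
M_R = c_u·L_a·R = 90·24.80·15.8 = 35265.6 kN·m/m
M_D = W·d = 1985·5.21 = 10341.9 kN·m/m
FS = M_R / M_D = 35265.6 / 10341.9 = 3.410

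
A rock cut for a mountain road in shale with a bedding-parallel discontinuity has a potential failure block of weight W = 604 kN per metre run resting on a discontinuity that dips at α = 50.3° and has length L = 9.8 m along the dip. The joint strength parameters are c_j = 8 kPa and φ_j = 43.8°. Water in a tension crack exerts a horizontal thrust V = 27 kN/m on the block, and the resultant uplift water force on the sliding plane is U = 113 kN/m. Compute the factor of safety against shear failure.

FS = 0.66

Resolving the block weight along and normal to the plane and applying the Mohr–Coulomb strength on the joint:
N' = W cosα − U − V sinα = 604·cos50.3° − 113 − 27·sin50.3° = 252.0 kN/m
Driving force T = W sinα + V cosα = 604·sin50.3° + 27·cos50.3° = 482.0 kN/m
Resisting force R = c_j·L + N'·tanφ_j = 8·9.8 + 252.0·tan43.8° = 78.4 + 241.7 = 320.1 kN/m
FS = R / T = 320.1 / 482.0 = 0.664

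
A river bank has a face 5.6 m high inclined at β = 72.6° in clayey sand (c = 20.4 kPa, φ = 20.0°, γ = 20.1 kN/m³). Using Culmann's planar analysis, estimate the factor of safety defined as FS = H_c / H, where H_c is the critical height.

H_c = (4c/γ) · sinβ cosφ / [1 − cos(β − φ)]
    = (4·20.4/20.1) · sin72.6°·cos20.0° / [1 − cos52.6°]
    = 4.060 · 0.8967 / 0.3926 = 9.27 m
FS = H_c / H = 9.27 / 5.6 = 1.656

FS = 1.66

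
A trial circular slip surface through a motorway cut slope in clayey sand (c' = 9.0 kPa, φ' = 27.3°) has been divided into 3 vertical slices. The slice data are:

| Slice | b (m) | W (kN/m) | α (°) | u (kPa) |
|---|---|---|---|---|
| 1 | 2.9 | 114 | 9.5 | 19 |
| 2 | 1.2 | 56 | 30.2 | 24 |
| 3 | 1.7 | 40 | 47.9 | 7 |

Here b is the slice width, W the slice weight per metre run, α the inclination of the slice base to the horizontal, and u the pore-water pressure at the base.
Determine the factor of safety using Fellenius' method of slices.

FS = 1.35

Ordinary method of slices: FS = Σ[c'·Δl_i + (W_i cosα_i − u_i·Δl_i)·tanφ'] / Σ W_i sinα_i, with Δl_i = b_i / cosα_i.
Slice 1: Δl = 2.9/cos9.5° = 2.940 m; N'_1 = 114·cos9.5° − 19·2.940 = 56.6; c'Δl = 26.46; W sinα = 18.8
Slice 2: Δl = 1.2/cos30.2° = 1.388 m; N'_2 = 56·cos30.2° − 24·1.388 = 15.1; c'Δl = 12.50; W sinα = 28.2
Slice 3: Δl = 1.7/cos47.9° = 2.536 m; N'_3 = 40·cos47.9° − 7·2.536 = 9.1; c'Δl = 22.82; W sinα = 29.7
Σc'Δl = 61.8 kN/m; ΣN' = 80.7 kN/m; ΣW sinα = 76.7 kN/m
Resisting = 61.8 + 80.7·tan27.3° = 61.8 + 41.7 = 103.4 kN/m
FS = 103.4 / 76.7 = 1.349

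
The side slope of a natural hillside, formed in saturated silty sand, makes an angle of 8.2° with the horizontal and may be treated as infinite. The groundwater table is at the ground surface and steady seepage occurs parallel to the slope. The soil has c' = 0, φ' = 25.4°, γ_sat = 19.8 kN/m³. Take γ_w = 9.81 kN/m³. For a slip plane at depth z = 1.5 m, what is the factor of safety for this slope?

With seepage parallel to the slope and the water table at the surface, the effective normal stress on the slip plane uses the buoyant unit weight γ' = γ_sat − γ_w while the driving shear stress uses γ_sat:
FS = [c' + γ' z cos²β tanφ'] / [γ_sat z sinβ cosβ]
(For c' = 0 this reduces to FS = (γ'/γ_sat)·tanφ'/tanβ.)
γ' = 19.8 − 9.81 = 9.99 kN/m³
Numerator = 0.0 + 9.99·1.5·cos²8.2°·tan25.4° = 0.0 + 9.99·1.5·0.9797·0.4748 = 6.971 kPa
Denominator = 19.8·1.5·sin8.2°·cos8.2° = 19.8·1.5·0.1426·0.9898 = 4.193 kPa
FS = 6.971 / 4.193 = 1.663

FS = 1.66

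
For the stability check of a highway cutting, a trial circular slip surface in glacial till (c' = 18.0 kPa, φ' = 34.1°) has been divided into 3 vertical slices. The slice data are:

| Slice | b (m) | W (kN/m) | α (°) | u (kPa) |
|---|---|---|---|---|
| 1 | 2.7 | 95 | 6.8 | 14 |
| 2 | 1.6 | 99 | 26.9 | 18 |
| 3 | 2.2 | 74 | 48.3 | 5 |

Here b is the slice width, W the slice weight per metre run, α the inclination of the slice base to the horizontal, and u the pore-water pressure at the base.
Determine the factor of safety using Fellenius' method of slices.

Ordinary method of slices: FS = Σ[c'·Δl_i + (W_i cosα_i − u_i·Δl_i)·tanφ'] / Σ W_i sinα_i, with Δl_i = b_i / cosα_i.
Slice 1: Δl = 2.7/cos6.8° = 2.719 m; N'_1 = 95·cos6.8° − 14·2.719 = 56.3; c'Δl = 48.94; W sinα = 11.2
Slice 2: Δl = 1.6/cos26.9° = 1.794 m; N'_2 = 99·cos26.9° − 18·1.794 = 56.0; c'Δl = 32.29; W sinα = 44.8
Slice 3: Δl = 2.2/cos48.3° = 3.307 m; N'_3 = 74·cos48.3° − 5·3.307 = 32.7; c'Δl = 59.53; W sinα = 55.3
Σc'Δl = 140.8 kN/m; ΣN' = 144.9 kN/m; ΣW sinα = 111.3 kN/m
Resisting = 140.8 + 144.9·tan34.1° = 140.8 + 98.1 = 238.9 kN/m
FS = 238.9 / 111.3 = 2.147

FS = 2.15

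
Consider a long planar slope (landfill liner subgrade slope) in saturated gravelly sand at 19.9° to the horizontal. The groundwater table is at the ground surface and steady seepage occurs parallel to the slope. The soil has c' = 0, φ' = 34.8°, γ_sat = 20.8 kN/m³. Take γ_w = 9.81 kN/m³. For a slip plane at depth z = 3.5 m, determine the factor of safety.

With seepage parallel to the slope and the water table at the surface, the effective normal stress on the slip plane uses the buoyant unit weight γ' = γ_sat − γ_w while the driving shear stress uses γ_sat:
FS = [c' + γ' z cos²β tanφ'] / [γ_sat z sinβ cosβ]
(For c' = 0 this reduces to FS = (γ'/γ_sat)·tanφ'/tanβ.)
γ' = 20.8 − 9.81 = 10.99 kN/m³
Numerator = 0.0 + 10.99·3.5·cos²19.9°·tan34.8° = 0.0 + 10.99·3.5·0.8841·0.6950 = 23.637 kPa
Denominator = 20.8·3.5·sin19.9°·cos19.9° = 20.8·3.5·0.3404·0.9403 = 23.300 kPa
FS = 23.637 / 23.300 = 1.014

FS = 1.01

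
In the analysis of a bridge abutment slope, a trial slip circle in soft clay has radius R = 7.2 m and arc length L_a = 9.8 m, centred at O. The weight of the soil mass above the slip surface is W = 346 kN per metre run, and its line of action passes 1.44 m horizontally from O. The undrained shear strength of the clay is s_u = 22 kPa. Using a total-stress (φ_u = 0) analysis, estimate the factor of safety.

Taking moments about the centre O, the resisting moment is provided by the undrained shear strength acting along the arc:
M_R = s_u·L_a·R = 22·9.80·7.2 = 1552.3 kN·m/m
M_D = W·d = 346·1.44 = 498.2 kN·m/m
FS = M_R / M_D = 1552.3 / 498.2 = 3.116

FS = 3.12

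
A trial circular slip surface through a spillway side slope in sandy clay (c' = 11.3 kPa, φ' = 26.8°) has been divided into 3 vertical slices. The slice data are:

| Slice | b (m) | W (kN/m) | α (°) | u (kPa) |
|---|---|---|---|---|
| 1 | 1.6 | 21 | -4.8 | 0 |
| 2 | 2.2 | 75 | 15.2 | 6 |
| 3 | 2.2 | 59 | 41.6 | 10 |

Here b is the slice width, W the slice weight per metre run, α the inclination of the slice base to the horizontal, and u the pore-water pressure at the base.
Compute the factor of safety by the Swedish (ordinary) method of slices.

FS = 2.19

Ordinary method of slices: FS = Σ[c'·Δl_i + (W_i cosα_i − u_i·Δl_i)·tanφ'] / Σ W_i sinα_i, with Δl_i = b_i / cosα_i.
Slice 1: Δl = 1.6/cos(-4.8°) = 1.606 m; N'_1 = 21·cos(-4.8°) − 0·1.606 = 20.9; c'Δl = 18.14; W sinα = -1.8
Slice 2: Δl = 2.2/cos15.2° = 2.280 m; N'_2 = 75·cos15.2° − 6·2.280 = 58.7; c'Δl = 25.76; W sinα = 19.7
Slice 3: Δl = 2.2/cos41.6° = 2.942 m; N'_3 = 59·cos41.6° − 10·2.942 = 14.7; c'Δl = 33.24; W sinα = 39.2
Σc'Δl = 77.1 kN/m; ΣN' = 94.3 kN/m; ΣW sinα = 57.1 kN/m
Resisting = 77.1 + 94.3·tan26.8° = 77.1 + 47.6 = 124.8 kN/m
FS = 124.8 / 57.1 = 2.186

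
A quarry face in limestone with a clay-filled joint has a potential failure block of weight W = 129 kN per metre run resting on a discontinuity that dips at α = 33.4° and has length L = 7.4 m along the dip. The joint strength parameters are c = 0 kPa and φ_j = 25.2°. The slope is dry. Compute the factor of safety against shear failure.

FS = 0.71

Resolving the block weight along and normal to the plane and applying the Mohr–Coulomb strength on the joint:
N' = W cosα = 129·cos33.4° = 107.7 kN/m
Driving force T = W sinα = 129·sin33.4° = 71.0 kN/m
Resisting force R = c·L + N'·tanφ_j = 0·7.4 + 107.7·tan25.2° = 0.0 + 50.7 = 50.7 kN/m
FS = R / T = 50.7 / 71.0 = 0.714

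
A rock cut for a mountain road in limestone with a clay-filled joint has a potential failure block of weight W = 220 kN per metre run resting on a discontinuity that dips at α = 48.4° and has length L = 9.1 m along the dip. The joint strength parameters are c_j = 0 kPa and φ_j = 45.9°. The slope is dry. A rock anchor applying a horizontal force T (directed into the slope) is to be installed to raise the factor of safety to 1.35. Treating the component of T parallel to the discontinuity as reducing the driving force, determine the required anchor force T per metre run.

Resolving forces along and normal to the sliding plane, with the horizontal anchor force T adding T·sinα to the effective normal force and T·cosα acting up the plane against the driving force:
FS = [c_jL + (W cosα + T sinα) tanφ_j] / [W sinα − T cosα]
Without the anchor: N' = 146.1 kN/m, driving T_d = 164.5 kN/m, resisting R = 0·9.1 + 146.1·tan45.9° = 150.7 kN/m, FS = 0.92.
Setting FS = 1.35 and solving for T:
1.35·(164.5 − T cos48.4°) = 150.7 + T sin48.4°·tan45.9°
T·(sin48.4°·tan45.9° + 1.35·cos48.4°) = 1.35·164.5 − 150.7
T·(0.7478·1.0319 + 1.35·0.6639) = 222.1 − 150.7 = 71.4
T·1.6680 = 71.4
T = 42.8 kN/m

T = 43 kN/m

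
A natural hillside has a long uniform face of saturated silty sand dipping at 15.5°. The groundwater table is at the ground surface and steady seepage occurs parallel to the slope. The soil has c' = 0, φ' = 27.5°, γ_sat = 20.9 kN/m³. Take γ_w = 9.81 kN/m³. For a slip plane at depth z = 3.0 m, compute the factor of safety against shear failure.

FS = 1.00

With seepage parallel to the slope and the water table at the surface, the effective normal stress on the slip plane uses the buoyant unit weight γ' = γ_sat − γ_w while the driving shear stress uses γ_sat:
FS = [c' + γ' z cos²β tanφ'] / [γ_sat z sinβ cosβ]
(For c' = 0 this reduces to FS = (γ'/γ_sat)·tanφ'/tanβ.)
γ' = 20.9 − 9.81 = 11.09 kN/m³
Numerator = 0.0 + 11.09·3.0·cos²15.5°·tan27.5° = 0.0 + 11.09·3.0·0.9286·0.5206 = 16.082 kPa
Denominator = 20.9·3.0·sin15.5°·cos15.5° = 20.9·3.0·0.2672·0.9636 = 16.146 kPa
FS = 16.082 / 16.146 = 0.996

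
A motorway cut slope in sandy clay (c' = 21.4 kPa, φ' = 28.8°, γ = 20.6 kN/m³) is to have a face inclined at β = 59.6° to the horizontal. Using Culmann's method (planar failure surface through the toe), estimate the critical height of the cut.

H_c = 22.27 m

Culmann's analysis gives the critical failure plane at α_cr = (β + φ')/2 = (59.6 + 28.8)/2 = 44.2°, and the critical height
H_c = (4c'/γ) · sinβ cosφ' / [1 − cos(β − φ')]
    = (4·21.4/20.6) · sin59.6°·cos28.8° / [1 − cos(30.8°)]
    = 4.155 · 0.8625·0.8763 / [1 − 0.8590]
    = 4.155 · 0.7558 / 0.1410
    = 22.27 m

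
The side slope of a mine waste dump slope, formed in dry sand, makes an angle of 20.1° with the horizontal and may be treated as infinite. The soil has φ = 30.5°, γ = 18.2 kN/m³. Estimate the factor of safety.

FS = 1.61

For a dry cohesionless infinite slope the factor of safety is FS = tanφ / tanβ.
FS = tan30.5° / tan20.1° = 0.5890 / 0.3659 = 1.610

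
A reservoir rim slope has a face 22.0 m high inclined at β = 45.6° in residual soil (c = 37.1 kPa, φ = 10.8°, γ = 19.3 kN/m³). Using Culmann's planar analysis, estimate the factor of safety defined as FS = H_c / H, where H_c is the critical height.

FS = 1.37

H_c = (4c/γ) · sinβ cosφ / [1 − cos(β − φ)]
    = (4·37.1/19.3) · sin45.6°·cos10.8° / [1 − cos34.8°]
    = 7.689 · 0.7018 / 0.1789 = 30.17 m
FS = H_c / H = 30.17 / 22.0 = 1.371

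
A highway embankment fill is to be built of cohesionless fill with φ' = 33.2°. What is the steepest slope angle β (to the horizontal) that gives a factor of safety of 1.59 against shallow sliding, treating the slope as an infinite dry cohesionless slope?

β = 22.4°

For an infinite dry cohesionless slope FS = tanφ'/tanβ, so tanβ = tanφ' / FS.
tanβ = tan33.2° / 1.59 = 0.6544 / 1.59 = 0.4116
β = arctan(0.4116) = 22.37°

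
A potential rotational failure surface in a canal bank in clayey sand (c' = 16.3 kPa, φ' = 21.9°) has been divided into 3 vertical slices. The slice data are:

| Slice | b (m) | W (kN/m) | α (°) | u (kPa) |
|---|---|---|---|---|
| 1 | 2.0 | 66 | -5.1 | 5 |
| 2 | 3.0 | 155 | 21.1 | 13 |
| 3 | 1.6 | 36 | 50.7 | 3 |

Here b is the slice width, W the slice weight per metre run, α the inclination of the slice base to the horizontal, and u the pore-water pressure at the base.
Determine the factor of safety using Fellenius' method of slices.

FS = 2.52

Ordinary method of slices: FS = Σ[c'·Δl_i + (W_i cosα_i − u_i·Δl_i)·tanφ'] / Σ W_i sinα_i, with Δl_i = b_i / cosα_i.
Slice 1: Δl = 2.0/cos(-5.1°) = 2.008 m; N'_1 = 66·cos(-5.1°) − 5·2.008 = 55.7; c'Δl = 32.73; W sinα = -5.9
Slice 2: Δl = 3.0/cos21.1° = 3.216 m; N'_2 = 155·cos21.1° − 13·3.216 = 102.8; c'Δl = 52.41; W sinα = 55.8
Slice 3: Δl = 1.6/cos50.7° = 2.526 m; N'_3 = 36·cos50.7° − 3·2.526 = 15.2; c'Δl = 41.18; W sinα = 27.9
Σc'Δl = 126.3 kN/m; ΣN' = 173.7 kN/m; ΣW sinα = 77.8 kN/m
Resisting = 126.3 + 173.7·tan21.9° = 126.3 + 69.8 = 196.2 kN/m
FS = 196.2 / 77.8 = 2.522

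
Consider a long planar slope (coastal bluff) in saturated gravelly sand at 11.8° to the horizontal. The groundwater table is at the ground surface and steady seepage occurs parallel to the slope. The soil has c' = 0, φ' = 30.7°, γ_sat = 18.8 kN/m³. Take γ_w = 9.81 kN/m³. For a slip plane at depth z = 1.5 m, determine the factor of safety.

With seepage parallel to the slope and the water table at the surface, the effective normal stress on the slip plane uses the buoyant unit weight γ' = γ_sat − γ_w while the driving shear stress uses γ_sat:
FS = [c' + γ' z cos²β tanφ'] / [γ_sat z sinβ cosβ]
(For c' = 0 this reduces to FS = (γ'/γ_sat)·tanφ'/tanβ.)
γ' = 18.8 − 9.81 = 8.99 kN/m³
Numerator = 0.0 + 8.99·1.5·cos²11.8°·tan30.7° = 0.0 + 8.99·1.5·0.9582·0.5938 = 7.672 kPa
Denominator = 18.8·1.5·sin11.8°·cos11.8° = 18.8·1.5·0.2045·0.9789 = 5.645 kPa
FS = 7.672 / 5.645 = 1.359

FS = 1.36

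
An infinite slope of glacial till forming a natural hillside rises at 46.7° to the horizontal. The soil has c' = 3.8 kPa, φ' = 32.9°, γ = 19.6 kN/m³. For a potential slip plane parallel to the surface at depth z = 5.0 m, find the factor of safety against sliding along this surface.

FS = 0.69

For an infinite slope with a slip plane parallel to the surface (no pore pressure): FS = [c' + γz cos²β tanφ'] / [γz sinβ cosβ].
γz = 19.6·5.0 = 98.00 kN/m²
Numerator = 3.8 + 98.00·cos²46.7°·tan32.9° = 3.8 + 98.00·0.4703·0.6469 = 33.620 kPa
Denominator = 98.00·sin46.7°·cos46.7° = 98.00·0.7278·0.6858 = 48.914 kPa
FS = 33.620 / 48.914 = 0.687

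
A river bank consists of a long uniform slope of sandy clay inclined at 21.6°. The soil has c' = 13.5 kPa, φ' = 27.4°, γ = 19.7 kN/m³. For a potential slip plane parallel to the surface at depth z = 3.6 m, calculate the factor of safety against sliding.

FS = 1.87

For an infinite slope with a slip plane parallel to the surface (no pore pressure): FS = [c' + γz cos²β tanφ'] / [γz sinβ cosβ].
γz = 19.7·3.6 = 70.92 kN/m²
Numerator = 13.5 + 70.92·cos²21.6°·tan27.4° = 13.5 + 70.92·0.8645·0.5184 = 45.280 kPa
Denominator = 70.92·sin21.6°·cos21.6° = 70.92·0.3681·0.9298 = 24.274 kPa
FS = 45.280 / 24.274 = 1.865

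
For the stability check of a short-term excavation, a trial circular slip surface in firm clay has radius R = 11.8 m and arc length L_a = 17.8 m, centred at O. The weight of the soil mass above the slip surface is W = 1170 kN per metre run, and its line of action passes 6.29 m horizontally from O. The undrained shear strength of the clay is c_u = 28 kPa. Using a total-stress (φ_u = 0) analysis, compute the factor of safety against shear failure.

Taking moments about the centre O, the resisting moment is provided by the undrained shear strength acting along the arc:
M_R = c_u·L_a·R = 28·17.80·11.8 = 5881.1 kN·m/m
M_D = W·d = 1170·6.29 = 7359.3 kN·m/m
FS = M_R / M_D = 5881.1 / 7359.3 = 0.799

FS = 0.80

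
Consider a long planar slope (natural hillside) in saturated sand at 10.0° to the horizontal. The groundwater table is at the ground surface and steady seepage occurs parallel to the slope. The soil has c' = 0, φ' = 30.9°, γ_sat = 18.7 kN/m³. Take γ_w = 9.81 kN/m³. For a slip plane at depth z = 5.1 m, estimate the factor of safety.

FS = 1.61

With seepage parallel to the slope and the water table at the surface, the effective normal stress on the slip plane uses the buoyant unit weight γ' = γ_sat − γ_w while the driving shear stress uses γ_sat:
FS = [c' + γ' z cos²β tanφ'] / [γ_sat z sinβ cosβ]
(For c' = 0 this reduces to FS = (γ'/γ_sat)·tanφ'/tanβ.)
γ' = 18.7 − 9.81 = 8.89 kN/m³
Numerator = 0.0 + 8.89·5.1·cos²10.0°·tan30.9° = 0.0 + 8.89·5.1·0.9698·0.5985 = 26.317 kPa
Denominator = 18.7·5.1·sin10.0°·cos10.0° = 18.7·5.1·0.1736·0.9848 = 16.309 kPa
FS = 26.317 / 16.309 = 1.614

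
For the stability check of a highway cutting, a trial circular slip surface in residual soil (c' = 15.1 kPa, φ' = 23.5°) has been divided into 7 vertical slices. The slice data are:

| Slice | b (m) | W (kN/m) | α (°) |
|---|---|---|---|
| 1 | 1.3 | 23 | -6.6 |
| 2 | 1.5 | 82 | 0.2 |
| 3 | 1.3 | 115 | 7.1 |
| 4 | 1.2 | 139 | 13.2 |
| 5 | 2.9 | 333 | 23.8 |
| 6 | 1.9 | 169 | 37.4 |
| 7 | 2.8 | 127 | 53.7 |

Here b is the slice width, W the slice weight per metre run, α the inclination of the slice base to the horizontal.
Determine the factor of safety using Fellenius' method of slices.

Ordinary method of slices: FS = Σ[c'·Δl_i + (W_i cosα_i)·tanφ'] / Σ W_i sinα_i, with Δl_i = b_i / cosα_i.
Slice 1: Δl = 1.3/cos(-6.6°) = 1.309 m; N'_1 = 23·cos(-6.6°) = 22.8; c'Δl = 19.76; W sinα = -2.6
Slice 2: Δl = 1.5/cos0.2° = 1.500 m; N'_2 = 82·cos0.2° = 82.0; c'Δl = 22.65; W sinα = 0.3
Slice 3: Δl = 1.3/cos7.1° = 1.310 m; N'_3 = 115·cos7.1° = 114.1; c'Δl = 19.78; W sinα = 14.2
Slice 4: Δl = 1.2/cos13.2° = 1.233 m; N'_4 = 139·cos13.2° = 135.3; c'Δl = 18.61; W sinα = 31.7
Slice 5: Δl = 2.9/cos23.8° = 3.170 m; N'_5 = 333·cos23.8° = 304.7; c'Δl = 47.86; W sinα = 134.4
Slice 6: Δl = 1.9/cos37.4° = 2.392 m; N'_6 = 169·cos37.4° = 134.3; c'Δl = 36.11; W sinα = 102.6
Slice 7: Δl = 2.8/cos53.7° = 4.730 m; N'_7 = 127·cos53.7° = 75.2; c'Δl = 71.42; W sinα = 102.4
Σc'Δl = 236.2 kN/m; ΣN' = 868.4 kN/m; ΣW sinα = 383.0 kN/m
Resisting = 236.2 + 868.4·tan23.5° = 236.2 + 377.6 = 613.8 kN/m
FS = 613.8 / 383.0 = 1.603

FS = 1.60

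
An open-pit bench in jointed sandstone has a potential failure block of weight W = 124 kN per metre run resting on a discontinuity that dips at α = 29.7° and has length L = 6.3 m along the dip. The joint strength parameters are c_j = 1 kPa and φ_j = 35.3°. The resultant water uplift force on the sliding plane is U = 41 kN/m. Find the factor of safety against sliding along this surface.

Resolving the block weight along and normal to the plane and applying the Mohr–Coulomb strength on the joint:
N' = W cosα − U = 124·cos29.7° − 41 = 66.7 kN/m
Driving force T = W sinα = 124·sin29.7° = 61.4 kN/m
Resisting force R = c_j·L + N'·tanφ_j = 1·6.3 + 66.7·tan35.3° = 6.3 + 47.2 = 53.5 kN/m
FS = R / T = 53.5 / 61.4 = 0.871

FS = 0.87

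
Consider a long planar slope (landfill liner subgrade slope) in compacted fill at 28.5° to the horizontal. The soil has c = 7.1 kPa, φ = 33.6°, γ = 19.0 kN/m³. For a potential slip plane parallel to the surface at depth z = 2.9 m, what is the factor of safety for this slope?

FS = 1.53

For an infinite slope with a slip plane parallel to the surface (no pore pressure): FS = [c + γz cos²β tanφ] / [γz sinβ cosβ].
γz = 19.0·2.9 = 55.10 kN/m²
Numerator = 7.1 + 55.10·cos²28.5°·tan33.6° = 7.1 + 55.10·0.7723·0.6644 = 35.373 kPa
Denominator = 55.10·sin28.5°·cos28.5° = 55.10·0.4772·0.8788 = 23.105 kPa
FS = 35.373 / 23.105 = 1.531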